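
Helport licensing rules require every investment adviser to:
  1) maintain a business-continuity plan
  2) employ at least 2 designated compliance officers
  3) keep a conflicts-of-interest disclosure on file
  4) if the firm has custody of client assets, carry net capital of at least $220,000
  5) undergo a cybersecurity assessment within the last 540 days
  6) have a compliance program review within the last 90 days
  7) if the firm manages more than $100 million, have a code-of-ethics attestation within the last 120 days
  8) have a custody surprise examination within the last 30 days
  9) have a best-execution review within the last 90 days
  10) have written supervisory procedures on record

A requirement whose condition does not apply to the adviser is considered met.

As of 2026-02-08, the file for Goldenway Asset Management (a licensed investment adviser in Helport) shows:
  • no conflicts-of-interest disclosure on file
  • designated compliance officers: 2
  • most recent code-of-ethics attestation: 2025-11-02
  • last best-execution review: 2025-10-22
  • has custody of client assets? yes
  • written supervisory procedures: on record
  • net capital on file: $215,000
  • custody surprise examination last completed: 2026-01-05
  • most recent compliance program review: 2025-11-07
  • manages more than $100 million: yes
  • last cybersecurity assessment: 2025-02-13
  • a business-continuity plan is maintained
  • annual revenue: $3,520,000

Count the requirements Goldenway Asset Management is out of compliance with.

1. business-continuity plan present → met
2. designated compliance officers 2 ≥ 2 → met
3. conflicts-of-interest disclosure absent → not met
4. condition 'has custody of client assets' holds; net capital $215,000 < $220,000 → not met
5. cybersecurity assessment 360 days ago vs limit 540 → met
6. compliance program review 93 days ago vs limit 90 → not met
7. condition 'manages more than $100 million' holds; code-of-ethics attestation 98 days ago vs limit 120 → met
8. custody surprise examination 34 days ago vs limit 30 → not met
9. best-execution review 109 days ago vs limit 90 → not met
10. written supervisory procedures present → met
Not met: 5 of 10

5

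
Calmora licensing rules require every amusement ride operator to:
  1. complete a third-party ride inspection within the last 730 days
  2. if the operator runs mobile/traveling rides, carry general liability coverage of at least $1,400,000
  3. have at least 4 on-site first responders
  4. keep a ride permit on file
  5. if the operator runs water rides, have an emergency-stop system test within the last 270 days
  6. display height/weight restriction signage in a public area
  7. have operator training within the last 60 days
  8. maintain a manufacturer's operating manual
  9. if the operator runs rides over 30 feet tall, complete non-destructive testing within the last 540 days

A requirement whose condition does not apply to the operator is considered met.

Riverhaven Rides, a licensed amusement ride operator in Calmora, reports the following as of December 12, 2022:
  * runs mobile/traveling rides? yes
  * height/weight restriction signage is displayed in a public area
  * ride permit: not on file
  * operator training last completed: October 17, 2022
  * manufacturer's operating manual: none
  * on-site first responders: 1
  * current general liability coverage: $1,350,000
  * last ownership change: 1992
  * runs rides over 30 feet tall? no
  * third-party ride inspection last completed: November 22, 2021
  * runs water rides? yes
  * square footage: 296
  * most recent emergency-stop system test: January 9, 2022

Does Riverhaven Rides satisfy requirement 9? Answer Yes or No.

Yes

9. condition 'runs rides over 30 feet tall' does not hold → requirement n/a → met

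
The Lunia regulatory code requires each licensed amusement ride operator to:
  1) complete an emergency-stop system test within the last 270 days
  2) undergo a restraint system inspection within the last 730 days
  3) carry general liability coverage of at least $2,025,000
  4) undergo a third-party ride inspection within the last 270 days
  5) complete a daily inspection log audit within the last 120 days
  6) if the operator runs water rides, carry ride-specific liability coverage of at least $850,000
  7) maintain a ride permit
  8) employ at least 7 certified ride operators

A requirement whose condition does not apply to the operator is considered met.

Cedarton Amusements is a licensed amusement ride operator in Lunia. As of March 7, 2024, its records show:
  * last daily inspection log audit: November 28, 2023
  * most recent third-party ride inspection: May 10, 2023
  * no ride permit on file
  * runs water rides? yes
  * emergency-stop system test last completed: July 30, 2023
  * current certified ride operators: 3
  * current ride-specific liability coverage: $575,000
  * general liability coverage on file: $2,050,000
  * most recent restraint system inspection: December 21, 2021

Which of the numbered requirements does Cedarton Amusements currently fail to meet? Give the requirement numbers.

2, 4, 6, 7, 8

1. emergency-stop system test 221 days ago vs limit 270 → met
2. restraint system inspection 807 days ago vs limit 730 → not met
3. general liability coverage $2,050,000 ≥ $2,025,000 → met
4. third-party ride inspection 302 days ago vs limit 270 → not met
5. daily inspection log audit 100 days ago vs limit 120 → met
6. condition 'runs water rides' holds; ride-specific liability coverage $575,000 < $850,000 → not met
7. ride permit absent → not met
8. certified ride operators 3 < 7 → not met
Not met: 2, 4, 6, 7, 8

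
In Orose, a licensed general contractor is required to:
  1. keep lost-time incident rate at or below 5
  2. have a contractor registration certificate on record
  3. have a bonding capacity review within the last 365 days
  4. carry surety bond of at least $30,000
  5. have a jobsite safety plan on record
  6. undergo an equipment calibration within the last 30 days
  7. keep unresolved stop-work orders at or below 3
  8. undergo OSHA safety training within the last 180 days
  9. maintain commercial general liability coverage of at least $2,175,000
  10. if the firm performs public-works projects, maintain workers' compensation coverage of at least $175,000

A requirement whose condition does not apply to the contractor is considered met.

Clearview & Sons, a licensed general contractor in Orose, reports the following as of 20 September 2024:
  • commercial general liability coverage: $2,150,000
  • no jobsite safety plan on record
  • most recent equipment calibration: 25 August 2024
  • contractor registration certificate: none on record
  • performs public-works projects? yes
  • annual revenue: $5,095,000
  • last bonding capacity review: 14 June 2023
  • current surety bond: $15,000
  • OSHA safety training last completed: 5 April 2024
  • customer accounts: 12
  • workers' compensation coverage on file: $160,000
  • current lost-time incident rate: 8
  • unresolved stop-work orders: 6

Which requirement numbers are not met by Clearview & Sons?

1, 2, 3, 4, 5, 7, 9, 10

1. lost-time incident rate 8 > 5 → not met
2. contractor registration certificate absent → not met
3. bonding capacity review 464 days ago vs limit 365 → not met
4. surety bond $15,000 < $30,000 → not met
5. jobsite safety plan absent → not met
6. equipment calibration 26 days ago vs limit 30 → met
7. unresolved stop-work orders 6 > 3 → not met
8. OSHA safety training 168 days ago vs limit 180 → met
9. commercial general liability coverage $2,150,000 < $2,175,000 → not met
10. condition 'performs public-works projects' holds; workers' compensation coverage $160,000 < $175,000 → not met
Not met: 1, 2, 3, 4, 5, 7, 9, 10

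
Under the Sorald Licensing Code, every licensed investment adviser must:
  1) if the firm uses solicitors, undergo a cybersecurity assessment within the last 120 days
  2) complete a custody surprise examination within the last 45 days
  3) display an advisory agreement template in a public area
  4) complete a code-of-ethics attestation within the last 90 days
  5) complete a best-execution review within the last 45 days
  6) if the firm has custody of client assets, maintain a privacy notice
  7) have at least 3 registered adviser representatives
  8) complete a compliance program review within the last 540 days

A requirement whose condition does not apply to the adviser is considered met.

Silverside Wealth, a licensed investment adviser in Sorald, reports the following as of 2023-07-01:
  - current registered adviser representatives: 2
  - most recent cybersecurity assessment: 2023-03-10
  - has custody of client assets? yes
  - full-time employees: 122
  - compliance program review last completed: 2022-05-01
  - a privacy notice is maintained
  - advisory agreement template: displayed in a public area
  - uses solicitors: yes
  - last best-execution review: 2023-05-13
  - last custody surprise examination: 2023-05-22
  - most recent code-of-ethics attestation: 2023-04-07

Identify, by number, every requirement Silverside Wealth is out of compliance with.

1. condition 'uses solicitors' holds; cybersecurity assessment 113 days ago vs limit 120 → met
2. custody surprise examination 40 days ago vs limit 45 → met
3. advisory agreement template present → met
4. code-of-ethics attestation 85 days ago vs limit 90 → met
5. best-execution review 49 days ago vs limit 45 → not met
6. condition 'has custody of client assets' holds; privacy notice present → met
7. registered adviser representatives 2 < 3 → not met
8. compliance program review 426 days ago vs limit 540 → met
Not met: 5, 7

5, 7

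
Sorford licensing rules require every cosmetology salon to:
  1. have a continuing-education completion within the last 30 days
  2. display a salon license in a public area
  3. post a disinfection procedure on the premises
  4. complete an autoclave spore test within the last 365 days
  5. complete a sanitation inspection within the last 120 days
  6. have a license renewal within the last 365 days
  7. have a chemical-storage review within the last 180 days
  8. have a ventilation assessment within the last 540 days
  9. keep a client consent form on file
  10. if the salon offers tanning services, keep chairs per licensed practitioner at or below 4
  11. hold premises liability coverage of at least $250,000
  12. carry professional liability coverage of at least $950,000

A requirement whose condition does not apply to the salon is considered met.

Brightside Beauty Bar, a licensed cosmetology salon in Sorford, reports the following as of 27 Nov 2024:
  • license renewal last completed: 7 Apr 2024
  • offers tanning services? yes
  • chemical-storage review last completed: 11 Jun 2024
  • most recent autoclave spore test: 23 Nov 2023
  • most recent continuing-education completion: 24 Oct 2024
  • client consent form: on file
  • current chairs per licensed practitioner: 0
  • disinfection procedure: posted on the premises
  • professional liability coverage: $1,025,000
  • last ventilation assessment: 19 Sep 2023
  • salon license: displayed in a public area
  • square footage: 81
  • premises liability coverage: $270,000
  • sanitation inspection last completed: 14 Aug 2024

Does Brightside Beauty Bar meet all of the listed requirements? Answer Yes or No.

1. continuing-education completion 34 days ago vs limit 30 → not met
2. salon license present → met
3. disinfection procedure present → met
4. autoclave spore test 370 days ago vs limit 365 → not met
5. sanitation inspection 105 days ago vs limit 120 → met
6. license renewal 234 days ago vs limit 365 → met
7. chemical-storage review 169 days ago vs limit 180 → met
8. ventilation assessment 435 days ago vs limit 540 → met
9. client consent form present → met
10. condition 'offers tanning services' holds; chairs per licensed practitioner 0 ≤ 4 → met
11. premises liability coverage $270,000 ≥ $250,000 → met
12. professional liability coverage $1,025,000 ≥ $950,000 → met
Not met: 1, 4

No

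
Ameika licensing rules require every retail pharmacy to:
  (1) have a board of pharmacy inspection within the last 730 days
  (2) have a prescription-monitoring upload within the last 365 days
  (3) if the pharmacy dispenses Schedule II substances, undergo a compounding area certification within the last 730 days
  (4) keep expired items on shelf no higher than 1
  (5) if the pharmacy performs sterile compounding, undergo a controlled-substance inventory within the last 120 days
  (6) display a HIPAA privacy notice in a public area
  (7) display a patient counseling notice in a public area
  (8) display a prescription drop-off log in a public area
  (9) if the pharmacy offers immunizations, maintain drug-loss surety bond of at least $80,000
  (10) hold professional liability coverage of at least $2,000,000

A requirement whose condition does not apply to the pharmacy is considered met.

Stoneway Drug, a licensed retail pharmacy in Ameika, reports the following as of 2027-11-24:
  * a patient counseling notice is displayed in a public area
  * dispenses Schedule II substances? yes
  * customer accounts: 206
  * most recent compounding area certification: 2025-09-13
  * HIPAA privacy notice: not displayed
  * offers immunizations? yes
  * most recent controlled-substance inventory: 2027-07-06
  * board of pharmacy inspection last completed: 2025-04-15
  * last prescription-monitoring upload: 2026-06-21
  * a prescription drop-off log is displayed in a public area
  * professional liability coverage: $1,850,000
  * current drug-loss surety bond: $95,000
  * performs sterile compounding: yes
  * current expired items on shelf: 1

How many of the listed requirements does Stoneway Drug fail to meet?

1. board of pharmacy inspection 953 days ago vs limit 730 → not met
2. prescription-monitoring upload 521 days ago vs limit 365 → not met
3. condition 'dispenses Schedule II substances' holds; compounding area certification 802 days ago vs limit 730 → not met
4. expired items on shelf 1 ≤ 1 → met
5. condition 'performs sterile compounding' holds; controlled-substance inventory 141 days ago vs limit 120 → not met
6. HIPAA privacy notice absent → not met
7. patient counseling notice present → met
8. prescription drop-off log present → met
9. condition 'offers immunizations' holds; drug-loss surety bond $95,000 ≥ $80,000 → met
10. professional liability coverage $1,850,000 < $2,000,000 → not met
Not met: 6 of 10

6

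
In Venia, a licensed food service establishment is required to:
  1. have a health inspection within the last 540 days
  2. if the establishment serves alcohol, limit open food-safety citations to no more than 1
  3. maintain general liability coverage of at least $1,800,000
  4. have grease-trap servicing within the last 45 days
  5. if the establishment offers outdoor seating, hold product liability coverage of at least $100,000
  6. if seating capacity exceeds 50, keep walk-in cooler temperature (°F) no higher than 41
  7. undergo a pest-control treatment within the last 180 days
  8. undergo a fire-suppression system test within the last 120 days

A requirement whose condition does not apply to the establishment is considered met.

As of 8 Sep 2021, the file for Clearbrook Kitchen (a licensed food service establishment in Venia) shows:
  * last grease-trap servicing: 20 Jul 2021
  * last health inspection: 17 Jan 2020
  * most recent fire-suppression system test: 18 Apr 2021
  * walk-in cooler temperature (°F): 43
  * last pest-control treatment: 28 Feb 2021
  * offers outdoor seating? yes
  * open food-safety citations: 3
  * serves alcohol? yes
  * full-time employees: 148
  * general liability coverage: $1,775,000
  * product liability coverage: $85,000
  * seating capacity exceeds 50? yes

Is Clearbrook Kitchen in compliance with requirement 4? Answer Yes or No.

4. grease-trap servicing 50 days ago vs limit 45 → not met

No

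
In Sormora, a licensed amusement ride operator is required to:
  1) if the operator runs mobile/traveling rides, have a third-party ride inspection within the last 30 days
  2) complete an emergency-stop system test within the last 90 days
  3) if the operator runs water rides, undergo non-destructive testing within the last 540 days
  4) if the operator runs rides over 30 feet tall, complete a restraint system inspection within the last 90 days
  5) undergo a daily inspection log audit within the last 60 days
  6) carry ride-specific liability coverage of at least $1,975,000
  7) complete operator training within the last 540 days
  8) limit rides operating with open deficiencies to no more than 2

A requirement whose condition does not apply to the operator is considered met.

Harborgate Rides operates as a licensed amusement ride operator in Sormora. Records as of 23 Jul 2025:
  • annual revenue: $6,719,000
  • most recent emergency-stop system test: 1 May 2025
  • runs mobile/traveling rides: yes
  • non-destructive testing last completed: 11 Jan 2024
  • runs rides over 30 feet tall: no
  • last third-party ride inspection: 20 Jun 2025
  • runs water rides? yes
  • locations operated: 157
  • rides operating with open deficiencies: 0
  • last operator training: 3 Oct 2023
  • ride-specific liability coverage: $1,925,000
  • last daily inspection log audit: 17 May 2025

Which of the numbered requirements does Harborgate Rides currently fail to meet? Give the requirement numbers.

1. condition 'runs mobile/traveling rides' holds; third-party ride inspection 33 days ago vs limit 30 → not met
2. emergency-stop system test 83 days ago vs limit 90 → met
3. condition 'runs water rides' holds; non-destructive testing 559 days ago vs limit 540 → not met
4. condition 'runs rides over 30 feet tall' does not hold → requirement n/a → met
5. daily inspection log audit 67 days ago vs limit 60 → not met
6. ride-specific liability coverage $1,925,000 < $1,975,000 → not met
7. operator training 659 days ago vs limit 540 → not met
8. rides operating with open deficiencies 0 ≤ 2 → met
Not met: 1, 3, 5, 6, 7

1, 3, 5, 6, 7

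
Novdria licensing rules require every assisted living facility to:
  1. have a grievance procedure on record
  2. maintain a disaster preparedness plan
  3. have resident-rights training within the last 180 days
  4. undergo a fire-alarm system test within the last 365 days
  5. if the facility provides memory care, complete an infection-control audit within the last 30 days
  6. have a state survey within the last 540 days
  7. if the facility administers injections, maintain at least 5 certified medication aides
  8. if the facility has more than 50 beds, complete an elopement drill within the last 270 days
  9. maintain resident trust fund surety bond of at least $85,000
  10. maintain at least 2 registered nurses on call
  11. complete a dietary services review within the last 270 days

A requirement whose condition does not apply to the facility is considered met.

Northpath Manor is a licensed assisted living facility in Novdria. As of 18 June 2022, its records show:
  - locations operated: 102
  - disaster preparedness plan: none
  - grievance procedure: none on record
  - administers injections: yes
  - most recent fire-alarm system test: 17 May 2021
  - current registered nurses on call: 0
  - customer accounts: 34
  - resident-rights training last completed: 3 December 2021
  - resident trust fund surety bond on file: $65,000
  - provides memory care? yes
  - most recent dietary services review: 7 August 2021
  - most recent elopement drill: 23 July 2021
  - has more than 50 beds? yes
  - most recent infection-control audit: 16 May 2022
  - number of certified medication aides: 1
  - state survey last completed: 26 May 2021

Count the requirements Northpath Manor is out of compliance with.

1. grievance procedure absent → not met
2. disaster preparedness plan absent → not met
3. resident-rights training 197 days ago vs limit 180 → not met
4. fire-alarm system test 397 days ago vs limit 365 → not met
5. condition 'provides memory care' holds; infection-control audit 33 days ago vs limit 30 → not met
6. state survey 388 days ago vs limit 540 → met
7. condition 'administers injections' holds; certified medication aides 1 < 5 → not met
8. condition 'has more than 50 beds' holds; elopement drill 330 days ago vs limit 270 → not met
9. resident trust fund surety bond $65,000 < $85,000 → not met
10. registered nurses on call 0 < 2 → not met
11. dietary services review 315 days ago vs limit 270 → not met
Not met: 10 of 11

10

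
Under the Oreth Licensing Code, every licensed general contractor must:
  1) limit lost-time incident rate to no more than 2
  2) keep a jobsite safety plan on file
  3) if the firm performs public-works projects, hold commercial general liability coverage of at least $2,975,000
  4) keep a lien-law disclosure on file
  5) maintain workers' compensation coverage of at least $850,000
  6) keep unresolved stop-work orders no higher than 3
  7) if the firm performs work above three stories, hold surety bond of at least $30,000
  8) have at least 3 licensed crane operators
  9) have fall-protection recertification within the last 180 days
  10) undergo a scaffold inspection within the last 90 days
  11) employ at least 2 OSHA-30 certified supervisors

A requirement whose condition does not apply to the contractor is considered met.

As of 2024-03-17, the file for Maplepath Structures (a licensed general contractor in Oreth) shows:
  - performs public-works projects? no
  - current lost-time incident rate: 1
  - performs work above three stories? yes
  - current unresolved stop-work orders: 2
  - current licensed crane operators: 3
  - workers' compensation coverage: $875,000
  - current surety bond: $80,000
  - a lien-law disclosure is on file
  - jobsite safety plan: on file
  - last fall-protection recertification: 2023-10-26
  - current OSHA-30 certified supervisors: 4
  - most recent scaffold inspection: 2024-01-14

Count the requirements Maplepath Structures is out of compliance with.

0

1. lost-time incident rate 1 ≤ 2 → met
2. jobsite safety plan present → met
3. condition 'performs public-works projects' does not hold → requirement n/a → met
4. lien-law disclosure present → met
5. workers' compensation coverage $875,000 ≥ $850,000 → met
6. unresolved stop-work orders 2 ≤ 3 → met
7. condition 'performs work above three stories' holds; surety bond $80,000 ≥ $30,000 → met
8. licensed crane operators 3 ≥ 3 → met
9. fall-protection recertification 143 days ago vs limit 180 → met
10. scaffold inspection 63 days ago vs limit 90 → met
11. OSHA-30 certified supervisors 4 ≥ 2 → met
Not met: 0 of 11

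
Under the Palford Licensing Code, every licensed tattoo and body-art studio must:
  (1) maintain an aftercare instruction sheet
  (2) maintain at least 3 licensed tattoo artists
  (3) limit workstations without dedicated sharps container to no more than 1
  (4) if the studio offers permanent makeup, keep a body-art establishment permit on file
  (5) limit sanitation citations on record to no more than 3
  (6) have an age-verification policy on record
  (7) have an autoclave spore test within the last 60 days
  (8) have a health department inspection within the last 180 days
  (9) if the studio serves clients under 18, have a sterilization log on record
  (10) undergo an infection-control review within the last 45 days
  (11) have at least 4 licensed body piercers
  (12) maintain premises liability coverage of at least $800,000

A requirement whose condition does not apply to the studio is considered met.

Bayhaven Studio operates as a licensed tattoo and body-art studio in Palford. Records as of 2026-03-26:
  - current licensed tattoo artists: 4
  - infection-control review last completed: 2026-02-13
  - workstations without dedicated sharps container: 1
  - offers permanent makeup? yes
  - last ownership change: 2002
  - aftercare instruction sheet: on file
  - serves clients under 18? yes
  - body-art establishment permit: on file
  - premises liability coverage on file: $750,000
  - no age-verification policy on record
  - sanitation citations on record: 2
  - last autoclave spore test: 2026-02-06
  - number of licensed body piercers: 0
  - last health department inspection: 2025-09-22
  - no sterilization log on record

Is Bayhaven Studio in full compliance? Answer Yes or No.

1. aftercare instruction sheet present → met
2. licensed tattoo artists 4 ≥ 3 → met
3. workstations without dedicated sharps container 1 ≤ 1 → met
4. condition 'offers permanent makeup' holds; body-art establishment permit present → met
5. sanitation citations on record 2 ≤ 3 → met
6. age-verification policy absent → not met
7. autoclave spore test 48 days ago vs limit 60 → met
8. health department inspection 185 days ago vs limit 180 → not met
9. condition 'serves clients under 18' holds; sterilization log absent → not met
10. infection-control review 41 days ago vs limit 45 → met
11. licensed body piercers 0 < 4 → not met
12. premises liability coverage $750,000 < $800,000 → not met
Not met: 6, 8, 9, 11, 12

No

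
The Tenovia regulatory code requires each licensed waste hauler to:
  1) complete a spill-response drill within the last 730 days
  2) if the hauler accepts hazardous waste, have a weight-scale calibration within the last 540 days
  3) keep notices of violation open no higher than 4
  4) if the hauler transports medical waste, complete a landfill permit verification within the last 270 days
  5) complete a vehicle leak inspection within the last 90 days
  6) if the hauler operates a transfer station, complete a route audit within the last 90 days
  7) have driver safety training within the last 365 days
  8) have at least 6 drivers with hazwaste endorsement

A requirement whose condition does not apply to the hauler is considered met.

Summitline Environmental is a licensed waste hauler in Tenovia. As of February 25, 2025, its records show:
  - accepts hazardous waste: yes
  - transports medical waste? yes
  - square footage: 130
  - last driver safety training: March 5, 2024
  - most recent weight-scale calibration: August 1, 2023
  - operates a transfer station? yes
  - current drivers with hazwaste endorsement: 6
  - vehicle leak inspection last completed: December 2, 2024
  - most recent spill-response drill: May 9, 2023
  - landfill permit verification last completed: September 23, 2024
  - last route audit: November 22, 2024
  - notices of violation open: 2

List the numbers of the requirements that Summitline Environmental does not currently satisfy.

2, 6

1. spill-response drill 658 days ago vs limit 730 → met
2. condition 'accepts hazardous waste' holds; weight-scale calibration 574 days ago vs limit 540 → not met
3. notices of violation open 2 ≤ 4 → met
4. condition 'transports medical waste' holds; landfill permit verification 155 days ago vs limit 270 → met
5. vehicle leak inspection 85 days ago vs limit 90 → met
6. condition 'operates a transfer station' holds; route audit 95 days ago vs limit 90 → not met
7. driver safety training 357 days ago vs limit 365 → met
8. drivers with hazwaste endorsement 6 ≥ 6 → met
Not met: 2, 6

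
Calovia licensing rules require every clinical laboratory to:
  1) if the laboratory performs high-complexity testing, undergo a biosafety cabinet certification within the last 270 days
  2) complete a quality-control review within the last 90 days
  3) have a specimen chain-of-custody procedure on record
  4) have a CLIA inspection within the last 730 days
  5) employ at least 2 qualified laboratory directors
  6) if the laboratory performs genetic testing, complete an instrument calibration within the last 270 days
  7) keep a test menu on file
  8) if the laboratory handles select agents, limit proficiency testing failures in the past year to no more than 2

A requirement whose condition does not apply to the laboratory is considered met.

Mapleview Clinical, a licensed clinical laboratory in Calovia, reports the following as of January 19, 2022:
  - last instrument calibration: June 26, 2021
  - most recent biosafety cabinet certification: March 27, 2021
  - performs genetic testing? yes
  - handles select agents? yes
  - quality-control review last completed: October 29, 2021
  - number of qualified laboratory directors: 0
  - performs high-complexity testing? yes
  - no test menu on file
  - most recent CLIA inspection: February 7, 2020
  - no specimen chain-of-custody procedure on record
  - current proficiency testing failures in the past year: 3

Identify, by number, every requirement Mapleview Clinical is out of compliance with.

1, 3, 5, 7, 8

1. condition 'performs high-complexity testing' holds; biosafety cabinet certification 298 days ago vs limit 270 → not met
2. quality-control review 82 days ago vs limit 90 → met
3. specimen chain-of-custody procedure absent → not met
4. CLIA inspection 712 days ago vs limit 730 → met
5. qualified laboratory directors 0 < 2 → not met
6. condition 'performs genetic testing' holds; instrument calibration 207 days ago vs limit 270 → met
7. test menu absent → not met
8. condition 'handles select agents' holds; proficiency testing failures in the past year 3 > 2 → not met
Not met: 1, 3, 5, 7, 8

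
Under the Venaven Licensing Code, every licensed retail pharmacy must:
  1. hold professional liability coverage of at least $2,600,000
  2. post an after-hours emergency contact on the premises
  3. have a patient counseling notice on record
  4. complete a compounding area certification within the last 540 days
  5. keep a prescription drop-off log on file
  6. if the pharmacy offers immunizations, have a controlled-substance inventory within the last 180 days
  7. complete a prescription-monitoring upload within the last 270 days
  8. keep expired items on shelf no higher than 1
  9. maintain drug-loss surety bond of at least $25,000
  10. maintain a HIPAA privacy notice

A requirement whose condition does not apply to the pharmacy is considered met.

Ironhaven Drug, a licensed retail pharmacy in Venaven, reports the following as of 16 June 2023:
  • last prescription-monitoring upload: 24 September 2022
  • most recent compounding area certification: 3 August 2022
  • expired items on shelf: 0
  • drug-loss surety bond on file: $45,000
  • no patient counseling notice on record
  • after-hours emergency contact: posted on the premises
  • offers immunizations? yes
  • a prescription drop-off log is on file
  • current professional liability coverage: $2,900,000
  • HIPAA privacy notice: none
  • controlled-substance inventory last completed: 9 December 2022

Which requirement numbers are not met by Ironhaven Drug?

1. professional liability coverage $2,900,000 ≥ $2,600,000 → met
2. after-hours emergency contact present → met
3. patient counseling notice absent → not met
4. compounding area certification 317 days ago vs limit 540 → met
5. prescription drop-off log present → met
6. condition 'offers immunizations' holds; controlled-substance inventory 189 days ago vs limit 180 → not met
7. prescription-monitoring upload 265 days ago vs limit 270 → met
8. expired items on shelf 0 ≤ 1 → met
9. drug-loss surety bond $45,000 ≥ $25,000 → met
10. HIPAA privacy notice absent → not met
Not met: 3, 6, 10

3, 6, 10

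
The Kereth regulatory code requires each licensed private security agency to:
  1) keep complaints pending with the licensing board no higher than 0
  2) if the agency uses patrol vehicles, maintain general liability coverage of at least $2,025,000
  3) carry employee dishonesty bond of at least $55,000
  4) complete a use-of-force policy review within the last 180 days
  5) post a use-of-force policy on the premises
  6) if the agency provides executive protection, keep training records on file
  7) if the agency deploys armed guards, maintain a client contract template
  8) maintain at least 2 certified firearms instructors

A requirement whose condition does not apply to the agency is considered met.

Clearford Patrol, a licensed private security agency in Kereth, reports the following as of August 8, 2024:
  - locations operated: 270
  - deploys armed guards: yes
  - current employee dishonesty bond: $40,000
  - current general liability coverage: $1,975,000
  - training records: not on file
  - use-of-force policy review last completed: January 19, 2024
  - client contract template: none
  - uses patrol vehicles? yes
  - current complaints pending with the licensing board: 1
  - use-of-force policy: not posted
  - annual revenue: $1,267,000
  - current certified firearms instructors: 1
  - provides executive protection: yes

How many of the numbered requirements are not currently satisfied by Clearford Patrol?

8

1. complaints pending with the licensing board 1 > 0 → not met
2. condition 'uses patrol vehicles' holds; general liability coverage $1,975,000 < $2,025,000 → not met
3. employee dishonesty bond $40,000 < $55,000 → not met
4. use-of-force policy review 202 days ago vs limit 180 → not met
5. use-of-force policy absent → not met
6. condition 'provides executive protection' holds; training records absent → not met
7. condition 'deploys armed guards' holds; client contract template absent → not met
8. certified firearms instructors 1 < 2 → not met
Not met: 8 of 8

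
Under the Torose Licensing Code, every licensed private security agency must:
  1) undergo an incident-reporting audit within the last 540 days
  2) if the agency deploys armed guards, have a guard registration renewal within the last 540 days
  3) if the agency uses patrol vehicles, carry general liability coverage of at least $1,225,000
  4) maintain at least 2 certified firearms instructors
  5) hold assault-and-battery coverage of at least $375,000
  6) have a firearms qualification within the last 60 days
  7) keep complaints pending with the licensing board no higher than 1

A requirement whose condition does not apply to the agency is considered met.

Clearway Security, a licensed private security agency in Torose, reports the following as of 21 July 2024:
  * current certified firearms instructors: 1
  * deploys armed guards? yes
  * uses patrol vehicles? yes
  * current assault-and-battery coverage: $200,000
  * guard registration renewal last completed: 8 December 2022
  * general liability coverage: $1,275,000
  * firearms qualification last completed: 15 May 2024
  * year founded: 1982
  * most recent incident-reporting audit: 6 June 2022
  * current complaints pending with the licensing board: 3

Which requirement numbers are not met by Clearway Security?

1, 2, 4, 5, 6, 7

1. incident-reporting audit 776 days ago vs limit 540 → not met
2. condition 'deploys armed guards' holds; guard registration renewal 591 days ago vs limit 540 → not met
3. condition 'uses patrol vehicles' holds; general liability coverage $1,275,000 ≥ $1,225,000 → met
4. certified firearms instructors 1 < 2 → not met
5. assault-and-battery coverage $200,000 < $375,000 → not met
6. firearms qualification 67 days ago vs limit 60 → not met
7. complaints pending with the licensing board 3 > 1 → not met
Not met: 1, 2, 4, 5, 6, 7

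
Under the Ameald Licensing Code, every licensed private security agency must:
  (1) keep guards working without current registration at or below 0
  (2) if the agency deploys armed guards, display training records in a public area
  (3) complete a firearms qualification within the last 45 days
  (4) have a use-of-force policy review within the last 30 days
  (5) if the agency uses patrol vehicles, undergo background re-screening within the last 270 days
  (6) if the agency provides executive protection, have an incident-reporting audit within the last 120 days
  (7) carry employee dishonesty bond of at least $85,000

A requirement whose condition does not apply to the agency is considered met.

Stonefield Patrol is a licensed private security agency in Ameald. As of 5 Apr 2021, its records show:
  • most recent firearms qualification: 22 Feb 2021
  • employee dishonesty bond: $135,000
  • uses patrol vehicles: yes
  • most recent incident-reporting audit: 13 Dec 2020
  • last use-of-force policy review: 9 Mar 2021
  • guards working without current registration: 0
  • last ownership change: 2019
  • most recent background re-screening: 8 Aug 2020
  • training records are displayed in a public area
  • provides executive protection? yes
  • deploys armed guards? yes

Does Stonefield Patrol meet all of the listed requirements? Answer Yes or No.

Yes

1. guards working without current registration 0 ≤ 0 → met
2. condition 'deploys armed guards' holds; training records present → met
3. firearms qualification 42 days ago vs limit 45 → met
4. use-of-force policy review 27 days ago vs limit 30 → met
5. condition 'uses patrol vehicles' holds; background re-screening 240 days ago vs limit 270 → met
6. condition 'provides executive protection' holds; incident-reporting audit 113 days ago vs limit 120 → met
7. employee dishonesty bond $135,000 ≥ $85,000 → met
All met.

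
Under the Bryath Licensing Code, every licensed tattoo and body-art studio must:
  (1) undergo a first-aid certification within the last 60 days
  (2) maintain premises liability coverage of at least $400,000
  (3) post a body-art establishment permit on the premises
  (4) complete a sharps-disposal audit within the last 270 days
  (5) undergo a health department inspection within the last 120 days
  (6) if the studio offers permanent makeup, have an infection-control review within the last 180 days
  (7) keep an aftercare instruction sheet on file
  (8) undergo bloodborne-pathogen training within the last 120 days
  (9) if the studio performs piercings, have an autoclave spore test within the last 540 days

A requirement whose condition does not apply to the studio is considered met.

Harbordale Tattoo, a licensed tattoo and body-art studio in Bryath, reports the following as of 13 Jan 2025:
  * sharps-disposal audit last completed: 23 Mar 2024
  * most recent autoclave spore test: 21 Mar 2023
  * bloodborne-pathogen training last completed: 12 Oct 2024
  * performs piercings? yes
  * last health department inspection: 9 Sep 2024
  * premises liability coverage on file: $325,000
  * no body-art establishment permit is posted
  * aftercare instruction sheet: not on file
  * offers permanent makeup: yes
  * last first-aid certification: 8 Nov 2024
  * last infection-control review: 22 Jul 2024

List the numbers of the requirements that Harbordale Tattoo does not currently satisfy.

1, 2, 3, 4, 5, 7, 9

1. first-aid certification 66 days ago vs limit 60 → not met
2. premises liability coverage $325,000 < $400,000 → not met
3. body-art establishment permit absent → not met
4. sharps-disposal audit 296 days ago vs limit 270 → not met
5. health department inspection 126 days ago vs limit 120 → not met
6. condition 'offers permanent makeup' holds; infection-control review 175 days ago vs limit 180 → met
7. aftercare instruction sheet absent → not met
8. bloodborne-pathogen training 93 days ago vs limit 120 → met
9. condition 'performs piercings' holds; autoclave spore test 664 days ago vs limit 540 → not met
Not met: 1, 2, 3, 4, 5, 7, 9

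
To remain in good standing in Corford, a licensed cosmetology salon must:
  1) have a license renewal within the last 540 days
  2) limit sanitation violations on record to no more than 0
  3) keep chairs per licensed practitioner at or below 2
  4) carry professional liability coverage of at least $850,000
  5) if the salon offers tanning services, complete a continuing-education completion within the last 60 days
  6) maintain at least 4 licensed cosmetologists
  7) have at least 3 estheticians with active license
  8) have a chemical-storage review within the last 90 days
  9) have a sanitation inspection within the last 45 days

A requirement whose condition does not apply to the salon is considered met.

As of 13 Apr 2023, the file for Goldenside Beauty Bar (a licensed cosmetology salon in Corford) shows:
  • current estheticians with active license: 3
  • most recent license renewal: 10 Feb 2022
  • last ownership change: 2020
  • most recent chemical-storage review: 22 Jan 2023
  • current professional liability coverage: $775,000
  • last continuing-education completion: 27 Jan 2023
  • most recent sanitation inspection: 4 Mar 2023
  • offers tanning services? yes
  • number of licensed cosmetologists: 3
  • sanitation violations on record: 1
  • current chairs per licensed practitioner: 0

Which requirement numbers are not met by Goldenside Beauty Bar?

2, 4, 5, 6

1. license renewal 427 days ago vs limit 540 → met
2. sanitation violations on record 1 > 0 → not met
3. chairs per licensed practitioner 0 ≤ 2 → met
4. professional liability coverage $775,000 < $850,000 → not met
5. condition 'offers tanning services' holds; continuing-education completion 76 days ago vs limit 60 → not met
6. licensed cosmetologists 3 < 4 → not met
7. estheticians with active license 3 ≥ 3 → met
8. chemical-storage review 81 days ago vs limit 90 → met
9. sanitation inspection 40 days ago vs limit 45 → met
Not met: 2, 4, 5, 6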